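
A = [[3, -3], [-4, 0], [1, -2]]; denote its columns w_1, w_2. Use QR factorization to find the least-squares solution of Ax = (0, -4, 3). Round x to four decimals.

w_1 = (3, -4, 1); ‖w_1‖ = 5.0990, so e_1 = (0.5883, -0.7845, 0.1961).
e_1·w_2 = 0.5883·(-3) + (-0.7845)·0 + 0.1961·(-2) = -2.1573.
u_2 = w_2 + 2.1573·e_1 = (-1.7308, -1.6923, -1.5769).
‖u_2‖ = 2.8890, so e_2 = (-0.5991, -0.5858, -0.5458).
Qᵀb = (3.7262, 0.7056).
Back-substitute: x_2 = 0.7056/2.8890 = 0.2442.
x_1 = (3.7262 + 2.1573·0.2442)/5.0990 = 0.8341.

x = (0.8341, 0.2442)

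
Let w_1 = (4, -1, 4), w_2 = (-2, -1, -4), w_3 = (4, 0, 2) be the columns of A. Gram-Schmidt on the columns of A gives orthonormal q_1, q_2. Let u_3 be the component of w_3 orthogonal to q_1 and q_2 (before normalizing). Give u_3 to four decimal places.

u_3 = (0.9756, 0.9756, -0.7317)

q_1 = w_1/‖w_1‖ = (4, -1, 4)/5.7446 = (0.6963, -0.1741, 0.6963).
r_{12} = q_1·w_2 = -4.0038.
u_2 = w_2 + 4.0038·q_1 = (0.7879, -1.6970, -1.2121).
‖u_2‖ = 2.2293, so q_2 = (0.3534, -0.7612, -0.5437).
r_{13} = q_1·w_3 = 4.1779; r_{23} = q_2·w_3 = 0.3262.
u_3 = w_3 − 4.1779·q_1 − 0.3262·q_2 = (0.9756, 0.9756, -0.7317).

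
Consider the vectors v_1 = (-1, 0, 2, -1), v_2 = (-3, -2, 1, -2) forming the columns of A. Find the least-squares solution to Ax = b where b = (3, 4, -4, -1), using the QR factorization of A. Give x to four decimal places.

v_1 = (-1, 0, 2, -1); ‖v_1‖ = 2.4495, so e_1 = (-0.4082, 0.0000, 0.8165, -0.4082).
e_1·v_2 = (-0.4082)·(-3) + 0.0000·(-2) + 0.8165·1 + (-0.4082)·(-2) = 2.8577.
u_2 = v_2 − 2.8577·e_1 = (-1.8333, -2.0000, -1.3333, -0.8333).
‖u_2‖ = 3.1358, so e_2 = (-0.5846, -0.6378, -0.4252, -0.2657).
Qᵀb = (-4.0825, -2.3386).
Back-substitute: x_2 = -2.3386/3.1358 = -0.7458.
x_1 = (-4.0825 − 2.8577·(-0.7458))/2.4495 = -0.7966.

x = (-0.7966, -0.7458)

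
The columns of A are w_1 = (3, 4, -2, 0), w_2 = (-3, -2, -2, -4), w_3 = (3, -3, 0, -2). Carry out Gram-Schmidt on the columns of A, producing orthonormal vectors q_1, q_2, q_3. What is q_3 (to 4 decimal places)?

w_1 = (3, 4, -2, 0); ‖w_1‖ = 5.3852, so q_1 = (0.5571, 0.7428, -0.3714, 0.0000).
q_1·w_2 = 0.5571·(-3) + 0.7428·(-2) + (-0.3714)·(-2) + 0.0000·(-4) = -2.4140.
u_2 = w_2 + 2.4140·q_1 = (-1.6552, -0.2069, -2.8966, -4.0000).
‖u_2‖ = 5.2127, so q_2 = (-0.3175, -0.0397, -0.5557, -0.7674).
q_1·w_3 = 0.5571·3 + 0.7428·(-3) + (-0.3714)·0 + 0.0000·(-2) = -0.5571; q_2·w_3 = (-0.3175)·3 + (-0.0397)·(-3) + (-0.5557)·0 + (-0.7674)·(-2) = 0.7012.
u_3 = w_3 + 0.5571·q_1 − 0.7012·q_2 = (3.5330, -2.5584, 0.1827, -1.4619).
‖u_3‖ = 4.6041, so q_3 = (0.7674, -0.5557, 0.0397, -0.3175).

q_3 = (0.7674, -0.5557, 0.0397, -0.3175)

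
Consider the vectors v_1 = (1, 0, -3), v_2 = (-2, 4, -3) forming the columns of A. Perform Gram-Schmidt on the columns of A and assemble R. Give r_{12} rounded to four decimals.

v_1 = (1, 0, -3); ‖v_1‖ = 3.1623, so e_1 = (0.3162, 0.0000, -0.9487).
r_{12} = e_1·v_2 = 2.2136.

r_{12} = 2.2136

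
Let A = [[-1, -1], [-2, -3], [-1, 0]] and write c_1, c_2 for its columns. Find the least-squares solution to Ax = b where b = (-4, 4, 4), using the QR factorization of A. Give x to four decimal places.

x = (-2.1818, 0.7273)

q_1 = c_1/‖c_1‖ = (-1, -2, -1)/2.4495 = (-0.4082, -0.8165, -0.4082).
r_{12} = q_1·c_2 = 2.8577.
u_2 = c_2 − 2.8577·q_1 = (0.1667, -0.6667, 1.1667).
‖u_2‖ = 1.3540, so q_2 = (0.1231, -0.4924, 0.8616).
Qᵀb = (-3.2660, 0.9847).
Back-substitute: x_2 = 0.9847/1.3540 = 0.7273.
x_1 = (-3.2660 − 2.8577·0.7273)/2.4495 = -2.1818.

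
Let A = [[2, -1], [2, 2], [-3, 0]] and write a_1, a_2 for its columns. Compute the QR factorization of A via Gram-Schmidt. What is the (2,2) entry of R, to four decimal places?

a_1 = (2, 2, -3); ‖a_1‖ = 4.1231, so e_1 = (0.4851, 0.4851, -0.7276).
e_1·a_2 = 0.4851·(-1) + 0.4851·2 + (-0.7276)·0 = 0.4851.
u_2 = a_2 − 0.4851·e_1 = (-1.2353, 1.7647, 0.3529).
r_{22} = ‖u_2‖ = 2.1828.

r_{22} = 2.1828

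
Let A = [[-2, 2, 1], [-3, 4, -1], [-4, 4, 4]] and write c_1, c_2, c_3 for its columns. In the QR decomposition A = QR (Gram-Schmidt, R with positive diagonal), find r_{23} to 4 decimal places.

e_1 = c_1/‖c_1‖ = (-2, -3, -4)/5.3852 = (-0.3714, -0.5571, -0.7428).
r_{12} = e_1·c_2 = -5.9423.
u_2 = c_2 + 5.9423·e_1 = (-0.2069, 0.6897, -0.4138).
‖u_2‖ = 0.8305, so e_2 = (-0.2491, 0.8305, -0.4983).
r_{23} = e_2·c_3 = -3.0727.

r_{23} = -3.0727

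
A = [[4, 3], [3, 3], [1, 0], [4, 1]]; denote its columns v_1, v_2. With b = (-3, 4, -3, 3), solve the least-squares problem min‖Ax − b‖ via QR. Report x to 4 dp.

v_1 = (4, 3, 1, 4); ‖v_1‖ = 6.4807, so e_1 = (0.6172, 0.4629, 0.1543, 0.6172).
e_1·v_2 = 0.6172·3 + 0.4629·3 + 0.1543·0 + 0.6172·1 = 3.8576.
u_2 = v_2 − 3.8576·e_1 = (0.6190, 1.2143, -0.5952, -1.3810).
‖u_2‖ = 2.0295, so e_2 = (0.3050, 0.5983, -0.2933, -0.6804).
Qᵀb = (1.3887, 0.3167).
Back-substitute: x_2 = 0.3167/2.0295 = 0.1561.
x_1 = (1.3887 − 3.8576·0.1561)/6.4807 = 0.1214.

x = (0.1214, 0.1561)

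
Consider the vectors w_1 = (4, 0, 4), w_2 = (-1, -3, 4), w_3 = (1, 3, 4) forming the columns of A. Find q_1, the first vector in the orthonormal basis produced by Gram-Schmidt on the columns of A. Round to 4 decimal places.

q_1 = (0.7071, 0.0000, 0.7071)

w_1 = (4, 0, 4); ‖w_1‖ = 5.6569, so q_1 = (0.7071, 0.0000, 0.7071).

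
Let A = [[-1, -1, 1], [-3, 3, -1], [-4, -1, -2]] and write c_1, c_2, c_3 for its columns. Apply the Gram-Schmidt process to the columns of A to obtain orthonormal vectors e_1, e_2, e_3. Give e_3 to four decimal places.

e_3 = (0.9129, 0.1826, -0.3651)

c_1 = (-1, -3, -4); ‖c_1‖ = 5.0990, so e_1 = (-0.1961, -0.5883, -0.7845).
e_1·c_2 = (-0.1961)·(-1) + (-0.5883)·3 + (-0.7845)·(-1) = -0.7845.
u_2 = c_2 + 0.7845·e_1 = (-1.1538, 2.5385, -1.6154).
‖u_2‖ = 3.2225, so e_2 = (-0.3581, 0.7877, -0.5013).
e_1·c_3 = (-0.1961)·1 + (-0.5883)·(-1) + (-0.7845)·(-2) = 1.9612; e_2·c_3 = (-0.3581)·1 + 0.7877·(-1) + (-0.5013)·(-2) = -0.1432.
u_3 = c_3 − 1.9612·e_1 + 0.1432·e_2 = (1.3333, 0.2667, -0.5333).
‖u_3‖ = 1.4606, so e_3 = (0.9129, 0.1826, -0.3651).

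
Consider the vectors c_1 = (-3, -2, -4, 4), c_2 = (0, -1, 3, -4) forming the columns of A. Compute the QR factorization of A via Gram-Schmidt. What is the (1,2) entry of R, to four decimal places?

r_{12} = -3.8759

c_1 = (-3, -2, -4, 4); ‖c_1‖ = 6.7082, so e_1 = (-0.4472, -0.2981, -0.5963, 0.5963).
r_{12} = e_1·c_2 = -3.8759.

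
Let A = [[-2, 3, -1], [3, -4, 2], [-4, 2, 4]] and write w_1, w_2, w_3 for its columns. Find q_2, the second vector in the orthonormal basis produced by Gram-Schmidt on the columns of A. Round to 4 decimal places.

q_2 = (0.5060, -0.5493, -0.6650)

w_1 = (-2, 3, -4); ‖w_1‖ = 5.3852, so q_1 = (-0.3714, 0.5571, -0.7428).
q_1·w_2 = (-0.3714)·3 + 0.5571·(-4) + (-0.7428)·2 = -4.8281.
u_2 = w_2 + 4.8281·q_1 = (1.2069, -1.3103, -1.5862).
‖u_2‖ = 2.3853, so q_2 = (0.5060, -0.5493, -0.6650).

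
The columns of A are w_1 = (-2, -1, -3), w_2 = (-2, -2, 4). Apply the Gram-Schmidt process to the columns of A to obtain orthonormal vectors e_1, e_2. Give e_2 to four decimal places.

e_2 = (-0.6172, -0.5246, 0.5864)

w_1 = (-2, -1, -3); ‖w_1‖ = 3.7417, so e_1 = (-0.5345, -0.2673, -0.8018).
e_1·w_2 = (-0.5345)·(-2) + (-0.2673)·(-2) + (-0.8018)·4 = -1.6036.
u_2 = w_2 + 1.6036·e_1 = (-2.8571, -2.4286, 2.7143).
‖u_2‖ = 4.6291, so e_2 = (-0.6172, -0.5246, 0.5864).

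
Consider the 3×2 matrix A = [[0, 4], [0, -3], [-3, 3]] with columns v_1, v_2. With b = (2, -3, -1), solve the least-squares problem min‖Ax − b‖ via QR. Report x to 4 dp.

x = (1.0133, 0.6800)

v_1 = (0, 0, -3); ‖v_1‖ = 3.0000, so q_1 = (0.0000, 0.0000, -1.0000).
q_1·v_2 = 0.0000·4 + 0.0000·(-3) + (-1.0000)·3 = -3.0000.
u_2 = v_2 + 3.0000·q_1 = (4.0000, -3.0000, 0.0000).
‖u_2‖ = 5.0000, so q_2 = (0.8000, -0.6000, 0.0000).
Qᵀb = (1.0000, 3.4000).
Back-substitute: x_2 = 3.4000/5.0000 = 0.6800.
x_1 = (1.0000 + 3.0000·0.6800)/3.0000 = 1.0133.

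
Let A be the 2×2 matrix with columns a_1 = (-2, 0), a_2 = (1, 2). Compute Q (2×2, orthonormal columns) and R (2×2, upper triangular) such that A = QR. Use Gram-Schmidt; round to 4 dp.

a_1 = (-2, 0); ‖a_1‖ = 2.0000, so e_1 = (-1.0000, 0.0000).
e_1·a_2 = (-1.0000)·1 + 0.0000·2 = -1.0000.
u_2 = a_2 + 1.0000·e_1 = (0.0000, 2.0000).
‖u_2‖ = 2.0000, so e_2 = (0.0000, 1.0000).

Q = [[-1.0000, 0.0000], [0.0000, 1.0000]], R = [[2.0000, -1.0000], [0.0000, 2.0000]]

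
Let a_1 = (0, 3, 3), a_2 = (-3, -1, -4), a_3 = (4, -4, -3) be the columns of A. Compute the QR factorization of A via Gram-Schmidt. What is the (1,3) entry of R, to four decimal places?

r_{13} = -4.9497

a_1 = (0, 3, 3); ‖a_1‖ = 4.2426, so q_1 = (0.0000, 0.7071, 0.7071).
r_{13} = q_1·a_3 = -4.9497.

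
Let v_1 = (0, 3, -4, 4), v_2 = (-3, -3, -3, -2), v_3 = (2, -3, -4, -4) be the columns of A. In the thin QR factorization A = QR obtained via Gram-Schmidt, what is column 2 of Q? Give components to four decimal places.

v_1 = (0, 3, -4, 4); ‖v_1‖ = 6.4031, so e_1 = (0.0000, 0.4685, -0.6247, 0.6247).
e_1·v_2 = 0.0000·(-3) + 0.4685·(-3) + (-0.6247)·(-3) + 0.6247·(-2) = -0.7809.
u_2 = v_2 + 0.7809·e_1 = (-3.0000, -2.6341, -3.4878, -1.5122).
‖u_2‖ = 5.5127, so e_2 = (-0.5442, -0.4778, -0.6327, -0.2743).

e_2 = (-0.5442, -0.4778, -0.6327, -0.2743)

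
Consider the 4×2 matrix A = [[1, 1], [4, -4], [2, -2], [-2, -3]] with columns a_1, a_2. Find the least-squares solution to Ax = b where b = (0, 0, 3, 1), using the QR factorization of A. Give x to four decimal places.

x = (0.0052, -0.2978)

q_1 = a_1/‖a_1‖ = (1, 4, 2, -2)/5.0000 = (0.2000, 0.8000, 0.4000, -0.4000).
r_{12} = q_1·a_2 = -2.6000.
u_2 = a_2 + 2.6000·q_1 = (1.5200, -1.9200, -0.9600, -4.0400).
‖u_2‖ = 4.8208, so q_2 = (0.3153, -0.3983, -0.1991, -0.8380).
Qᵀb = (0.8000, -1.4354).
Back-substitute: x_2 = -1.4354/4.8208 = -0.2978.
x_1 = (0.8000 + 2.6000·(-0.2978))/5.0000 = 0.0052.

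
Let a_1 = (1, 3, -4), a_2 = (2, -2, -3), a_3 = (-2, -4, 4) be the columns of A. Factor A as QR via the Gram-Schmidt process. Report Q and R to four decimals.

q_1 = a_1/‖a_1‖ = (1, 3, -4)/5.0990 = (0.1961, 0.5883, -0.7845).
r_{12} = q_1·a_2 = 1.5689.
u_2 = a_2 − 1.5689·q_1 = (1.6923, -2.9231, -1.7692).
‖u_2‖ = 3.8129, so q_2 = (0.4438, -0.7666, -0.4640).
r_{13} = q_1·a_3 = -5.8835; r_{23} = q_2·a_3 = 0.3228.
u_3 = a_3 + 5.8835·q_1 − 0.3228·q_2 = (-0.9894, -0.2910, -0.4656).
‖u_3‖ = 1.1316, so q_3 = (-0.8744, -0.2572, -0.4115).

Q = [[0.1961, 0.4438, -0.8744], [0.5883, -0.7666, -0.2572], [-0.7845, -0.4640, -0.4115]], R = [[5.0990, 1.5689, -5.8835], [0.0000, 3.8129, 0.3228], [0.0000, 0.0000, 1.1316]]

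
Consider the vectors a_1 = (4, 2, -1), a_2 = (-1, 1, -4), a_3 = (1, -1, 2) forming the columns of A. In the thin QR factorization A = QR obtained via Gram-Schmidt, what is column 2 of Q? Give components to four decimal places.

q_2 = (-0.3272, 0.1918, -0.9253)

a_1 = (4, 2, -1); ‖a_1‖ = 4.5826, so q_1 = (0.8729, 0.4364, -0.2182).
q_1·a_2 = 0.8729·(-1) + 0.4364·1 + (-0.2182)·(-4) = 0.4364.
u_2 = a_2 − 0.4364·q_1 = (-1.3810, 0.8095, -3.9048).
‖u_2‖ = 4.2201, so q_2 = (-0.3272, 0.1918, -0.9253).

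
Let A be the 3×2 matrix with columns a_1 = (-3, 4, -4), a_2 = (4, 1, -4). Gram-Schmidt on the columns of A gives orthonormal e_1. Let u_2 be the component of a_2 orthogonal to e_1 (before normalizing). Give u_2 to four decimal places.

u_2 = (4.5854, 0.2195, -3.2195)

a_1 = (-3, 4, -4); ‖a_1‖ = 6.4031, so e_1 = (-0.4685, 0.6247, -0.6247).
e_1·a_2 = (-0.4685)·4 + 0.6247·1 + (-0.6247)·(-4) = 1.2494.
u_2 = a_2 − 1.2494·e_1 = (4.5854, 0.2195, -3.2195).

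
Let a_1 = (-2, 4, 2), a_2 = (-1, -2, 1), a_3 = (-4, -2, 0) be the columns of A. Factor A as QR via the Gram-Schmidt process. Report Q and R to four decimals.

Q = [[-0.4082, -0.5774, -0.7071], [0.8165, -0.5774, 0.0000], [0.4082, 0.5774, -0.7071]], R = [[4.8990, -0.8165, 0.0000], [0.0000, 2.3094, 3.4641], [0.0000, 0.0000, 2.8284]]

a_1 = (-2, 4, 2); ‖a_1‖ = 4.8990, so q_1 = (-0.4082, 0.8165, 0.4082).
q_1·a_2 = (-0.4082)·(-1) + 0.8165·(-2) + 0.4082·1 = -0.8165.
u_2 = a_2 + 0.8165·q_1 = (-1.3333, -1.3333, 1.3333).
‖u_2‖ = 2.3094, so q_2 = (-0.5774, -0.5774, 0.5774).
q_1·a_3 = (-0.4082)·(-4) + 0.8165·(-2) + 0.4082·0 = 0.0000; q_2·a_3 = (-0.5774)·(-4) + (-0.5774)·(-2) + 0.5774·0 = 3.4641.
u_3 = a_3 + 0.0000·q_1 − 3.4641·q_2 = (-2.0000, 0.0000, -2.0000).
‖u_3‖ = 2.8284, so q_3 = (-0.7071, 0.0000, -0.7071).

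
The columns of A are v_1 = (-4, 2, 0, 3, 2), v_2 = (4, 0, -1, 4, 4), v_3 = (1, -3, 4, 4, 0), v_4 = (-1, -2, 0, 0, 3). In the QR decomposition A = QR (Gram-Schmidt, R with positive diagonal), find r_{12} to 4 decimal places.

e_1 = v_1/‖v_1‖ = (-4, 2, 0, 3, 2)/5.7446 = (-0.6963, 0.3482, 0.0000, 0.5222, 0.3482).
r_{12} = e_1·v_2 = 0.6963.

r_{12} = 0.6963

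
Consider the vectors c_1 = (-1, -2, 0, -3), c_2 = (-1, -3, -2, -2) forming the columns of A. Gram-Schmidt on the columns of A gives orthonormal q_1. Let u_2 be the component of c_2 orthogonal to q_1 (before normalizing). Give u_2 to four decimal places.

q_1 = c_1/‖c_1‖ = (-1, -2, 0, -3)/3.7417 = (-0.2673, -0.5345, 0.0000, -0.8018).
r_{12} = q_1·c_2 = 3.4744.
u_2 = c_2 − 3.4744·q_1 = (-0.0714, -1.1429, -2.0000, 0.7857).

u_2 = (-0.0714, -1.1429, -2.0000, 0.7857)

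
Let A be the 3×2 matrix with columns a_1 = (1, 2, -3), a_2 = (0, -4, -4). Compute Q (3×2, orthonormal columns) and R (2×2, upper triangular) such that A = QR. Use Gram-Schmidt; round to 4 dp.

a_1 = (1, 2, -3); ‖a_1‖ = 3.7417, so e_1 = (0.2673, 0.5345, -0.8018).
e_1·a_2 = 0.2673·0 + 0.5345·(-4) + (-0.8018)·(-4) = 1.0690.
u_2 = a_2 − 1.0690·e_1 = (-0.2857, -4.5714, -3.1429).
‖u_2‖ = 5.5549, so e_2 = (-0.0514, -0.8230, -0.5658).

Q = [[0.2673, -0.0514], [0.5345, -0.8230], [-0.8018, -0.5658]], R = [[3.7417, 1.0690], [0.0000, 5.5549]]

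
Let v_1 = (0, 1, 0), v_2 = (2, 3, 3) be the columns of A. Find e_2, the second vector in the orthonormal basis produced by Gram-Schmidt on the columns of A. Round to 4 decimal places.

e_1 = v_1/‖v_1‖ = (0, 1, 0)/1.0000 = (0.0000, 1.0000, 0.0000).
r_{12} = e_1·v_2 = 3.0000.
u_2 = v_2 − 3.0000·e_1 = (2.0000, 0.0000, 3.0000).
‖u_2‖ = 3.6056, so e_2 = (0.5547, 0.0000, 0.8321).

e_2 = (0.5547, 0.0000, 0.8321)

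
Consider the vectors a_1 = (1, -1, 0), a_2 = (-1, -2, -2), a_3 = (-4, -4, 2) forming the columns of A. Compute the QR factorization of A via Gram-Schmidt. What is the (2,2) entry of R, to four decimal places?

r_{22} = 2.9155

a_1 = (1, -1, 0); ‖a_1‖ = 1.4142, so e_1 = (0.7071, -0.7071, 0.0000).
e_1·a_2 = 0.7071·(-1) + (-0.7071)·(-2) + 0.0000·(-2) = 0.7071.
u_2 = a_2 − 0.7071·e_1 = (-1.5000, -1.5000, -2.0000).
r_{22} = ‖u_2‖ = 2.9155.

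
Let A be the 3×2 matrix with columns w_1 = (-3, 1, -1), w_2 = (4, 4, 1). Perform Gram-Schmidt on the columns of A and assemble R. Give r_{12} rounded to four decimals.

r_{12} = -2.7136

q_1 = w_1/‖w_1‖ = (-3, 1, -1)/3.3166 = (-0.9045, 0.3015, -0.3015).
r_{12} = q_1·w_2 = -2.7136.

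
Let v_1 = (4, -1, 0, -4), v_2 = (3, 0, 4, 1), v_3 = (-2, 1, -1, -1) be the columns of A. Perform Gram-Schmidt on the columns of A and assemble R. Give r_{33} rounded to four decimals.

q_1 = v_1/‖v_1‖ = (4, -1, 0, -4)/5.7446 = (0.6963, -0.1741, 0.0000, -0.6963).
r_{12} = q_1·v_2 = 1.3926.
u_2 = v_2 − 1.3926·q_1 = (2.0303, 0.2424, 4.0000, 1.9697).
‖u_2‖ = 4.9052, so q_2 = (0.4139, 0.0494, 0.8155, 0.4016).
r_{13} = q_1·v_3 = -0.8704; r_{23} = q_2·v_3 = -1.9954.
u_3 = v_3 + 0.8704·q_1 + 1.9954·q_2 = (-0.5680, 0.9471, 0.6272, -0.8048).
r_{33} = ‖u_3‖ = 1.5036.

r_{33} = 1.5036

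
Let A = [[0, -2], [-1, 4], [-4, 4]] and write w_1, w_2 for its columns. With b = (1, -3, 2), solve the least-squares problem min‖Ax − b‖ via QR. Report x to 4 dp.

e_1 = w_1/‖w_1‖ = (0, -1, -4)/4.1231 = (0.0000, -0.2425, -0.9701).
r_{12} = e_1·w_2 = -4.8507.
u_2 = w_2 + 4.8507·e_1 = (-2.0000, 2.8235, -0.7059).
‖u_2‖ = 3.5314, so e_2 = (-0.5664, 0.7996, -0.1999).
Qᵀb = (-1.2127, -3.3648).
Back-substitute: x_2 = -3.3648/3.5314 = -0.9528.
x_1 = (-1.2127 + 4.8507·(-0.9528))/4.1231 = -1.4151.

x = (-1.4151, -0.9528)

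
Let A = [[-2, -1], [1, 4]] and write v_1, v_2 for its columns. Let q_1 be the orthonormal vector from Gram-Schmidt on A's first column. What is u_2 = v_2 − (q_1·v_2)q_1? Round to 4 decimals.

v_1 = (-2, 1); ‖v_1‖ = 2.2361, so q_1 = (-0.8944, 0.4472).
q_1·v_2 = (-0.8944)·(-1) + 0.4472·4 = 2.6833.
u_2 = v_2 − 2.6833·q_1 = (1.4000, 2.8000).

u_2 = (1.4000, 2.8000)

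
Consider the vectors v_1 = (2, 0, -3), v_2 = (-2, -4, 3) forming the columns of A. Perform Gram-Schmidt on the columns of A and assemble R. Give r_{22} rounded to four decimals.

r_{22} = 4.0000

v_1 = (2, 0, -3); ‖v_1‖ = 3.6056, so q_1 = (0.5547, 0.0000, -0.8321).
q_1·v_2 = 0.5547·(-2) + 0.0000·(-4) + (-0.8321)·3 = -3.6056.
u_2 = v_2 + 3.6056·q_1 = (0.0000, -4.0000, 0.0000).
r_{22} = ‖u_2‖ = 4.0000.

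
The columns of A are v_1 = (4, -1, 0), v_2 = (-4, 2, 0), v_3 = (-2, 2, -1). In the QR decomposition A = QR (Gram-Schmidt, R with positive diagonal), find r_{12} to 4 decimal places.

v_1 = (4, -1, 0); ‖v_1‖ = 4.1231, so e_1 = (0.9701, -0.2425, 0.0000).
r_{12} = e_1·v_2 = -4.3656.

r_{12} = -4.3656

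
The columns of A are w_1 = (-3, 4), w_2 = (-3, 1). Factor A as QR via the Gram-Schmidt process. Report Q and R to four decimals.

w_1 = (-3, 4); ‖w_1‖ = 5.0000, so e_1 = (-0.6000, 0.8000).
e_1·w_2 = (-0.6000)·(-3) + 0.8000·1 = 2.6000.
u_2 = w_2 − 2.6000·e_1 = (-1.4400, -1.0800).
‖u_2‖ = 1.8000, so e_2 = (-0.8000, -0.6000).

Q = [[-0.6000, -0.8000], [0.8000, -0.6000]], R = [[5.0000, 2.6000], [0.0000, 1.8000]]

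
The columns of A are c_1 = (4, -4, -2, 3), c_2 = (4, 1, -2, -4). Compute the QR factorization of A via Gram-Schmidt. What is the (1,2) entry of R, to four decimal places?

e_1 = c_1/‖c_1‖ = (4, -4, -2, 3)/6.7082 = (0.5963, -0.5963, -0.2981, 0.4472).
r_{12} = e_1·c_2 = 0.5963.

r_{12} = 0.5963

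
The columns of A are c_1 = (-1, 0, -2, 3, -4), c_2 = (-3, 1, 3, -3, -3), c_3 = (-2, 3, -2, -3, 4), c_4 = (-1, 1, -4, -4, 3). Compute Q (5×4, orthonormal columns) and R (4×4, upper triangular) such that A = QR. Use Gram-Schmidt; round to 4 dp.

c_1 = (-1, 0, -2, 3, -4); ‖c_1‖ = 5.4772, so e_1 = (-0.1826, 0.0000, -0.3651, 0.5477, -0.7303).
e_1·c_2 = (-0.1826)·(-3) + 0.0000·1 + (-0.3651)·3 + 0.5477·(-3) + (-0.7303)·(-3) = 0.0000.
u_2 = c_2 + 0.0000·e_1 = (-3.0000, 1.0000, 3.0000, -3.0000, -3.0000).
‖u_2‖ = 6.0828, so e_2 = (-0.4932, 0.1644, 0.4932, -0.4932, -0.4932).
e_1·c_3 = (-0.1826)·(-2) + 0.0000·3 + (-0.3651)·(-2) + 0.5477·(-3) + (-0.7303)·4 = -3.4689; e_2·c_3 = (-0.4932)·(-2) + 0.1644·3 + 0.4932·(-2) + (-0.4932)·(-3) + (-0.4932)·4 = 0.0000.
u_3 = c_3 + 3.4689·e_1 + 0.0000·e_2 = (-2.6333, 3.0000, -3.2667, -1.1000, 1.4667).
‖u_3‖ = 5.4742, so e_3 = (-0.4810, 0.5480, -0.5967, -0.2009, 0.2679).
e_1·c_4 = (-0.1826)·(-1) + 0.0000·1 + (-0.3651)·(-4) + 0.5477·(-4) + (-0.7303)·3 = -2.7386; e_2·c_4 = (-0.4932)·(-1) + 0.1644·1 + 0.4932·(-4) + (-0.4932)·(-4) + (-0.4932)·3 = -0.8220; e_3·c_4 = (-0.4810)·(-1) + 0.5480·1 + (-0.5967)·(-4) + (-0.2009)·(-4) + 0.2679·3 = 5.0236.
u_4 = c_4 + 2.7386·e_1 + 0.8220·e_2 − 5.0236·e_3 = (0.5112, -1.6179, -1.5968, -1.8960, -0.7513).
‖u_4‖ = 3.0964, so e_4 = (0.1651, -0.5225, -0.5157, -0.6123, -0.2426).

Q = [[-0.1826, -0.4932, -0.4810, 0.1651], [0.0000, 0.1644, 0.5480, -0.5225], [-0.3651, 0.4932, -0.5967, -0.5157], [0.5477, -0.4932, -0.2009, -0.6123], [-0.7303, -0.4932, 0.2679, -0.2426]], R = [[5.4772, 0.0000, -3.4689, -2.7386], [0.0000, 6.0828, 0.0000, -0.8220], [0.0000, 0.0000, 5.4742, 5.0236], [0.0000, 0.0000, 0.0000, 3.0964]]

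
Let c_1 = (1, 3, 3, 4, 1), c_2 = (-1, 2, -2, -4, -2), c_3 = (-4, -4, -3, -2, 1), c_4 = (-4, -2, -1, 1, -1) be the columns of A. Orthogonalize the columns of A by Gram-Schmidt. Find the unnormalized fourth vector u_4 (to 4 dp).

c_1 = (1, 3, 3, 4, 1); ‖c_1‖ = 6.0000, so e_1 = (0.1667, 0.5000, 0.5000, 0.6667, 0.1667).
e_1·c_2 = 0.1667·(-1) + 0.5000·2 + 0.5000·(-2) + 0.6667·(-4) + 0.1667·(-2) = -3.1667.
u_2 = c_2 + 3.1667·e_1 = (-0.4722, 3.5833, -0.4167, -1.8889, -1.4722).
‖u_2‖ = 4.3557, so e_2 = (-0.1084, 0.8227, -0.0957, -0.4337, -0.3380).
e_1·c_3 = 0.1667·(-4) + 0.5000·(-4) + 0.5000·(-3) + 0.6667·(-2) + 0.1667·1 = -5.3333; e_2·c_3 = (-0.1084)·(-4) + 0.8227·(-4) + (-0.0957)·(-3) + (-0.4337)·(-2) + (-0.3380)·1 = -2.0407.
u_3 = c_3 + 5.3333·e_1 + 2.0407·e_2 = (-3.3324, 0.3455, -0.5286, 0.6706, 1.1991).
‖u_3‖ = 3.6594, so e_3 = (-0.9106, 0.0944, -0.1444, 0.1832, 0.3277).
e_1·c_4 = 0.1667·(-4) + 0.5000·(-2) + 0.5000·(-1) + 0.6667·1 + 0.1667·(-1) = -1.6667; e_2·c_4 = (-0.1084)·(-4) + 0.8227·(-2) + (-0.0957)·(-1) + (-0.4337)·1 + (-0.3380)·(-1) = -1.2117; e_3·c_4 = (-0.9106)·(-4) + 0.0944·(-2) + (-0.1444)·(-1) + 0.1832·1 + 0.3277·(-1) = 3.4537.
u_4 = c_4 + 1.6667·e_1 + 1.2117·e_2 − 3.4537·e_3 = (-0.7085, -0.4960, 0.2163, 0.9528, -2.2635).

u_4 = (-0.7085, -0.4960, 0.2163, 0.9528, -2.2635)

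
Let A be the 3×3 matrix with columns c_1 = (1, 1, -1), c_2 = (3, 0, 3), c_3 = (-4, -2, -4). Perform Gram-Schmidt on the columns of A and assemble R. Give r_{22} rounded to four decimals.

c_1 = (1, 1, -1); ‖c_1‖ = 1.7321, so e_1 = (0.5774, 0.5774, -0.5774).
e_1·c_2 = 0.5774·3 + 0.5774·0 + (-0.5774)·3 = 0.0000.
u_2 = c_2 − 0.0000·e_1 = (3.0000, 0.0000, 3.0000).
r_{22} = ‖u_2‖ = 4.2426.

r_{22} = 4.2426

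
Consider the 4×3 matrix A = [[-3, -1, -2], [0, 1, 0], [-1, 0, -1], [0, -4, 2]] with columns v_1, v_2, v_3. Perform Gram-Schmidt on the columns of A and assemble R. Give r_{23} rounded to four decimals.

v_1 = (-3, 0, -1, 0); ‖v_1‖ = 3.1623, so q_1 = (-0.9487, 0.0000, -0.3162, 0.0000).
q_1·v_2 = (-0.9487)·(-1) + 0.0000·1 + (-0.3162)·0 + 0.0000·(-4) = 0.9487.
u_2 = v_2 − 0.9487·q_1 = (-0.1000, 1.0000, 0.3000, -4.0000).
‖u_2‖ = 4.1352, so q_2 = (-0.0242, 0.2418, 0.0725, -0.9673).
r_{23} = q_2·v_3 = -1.9588.

r_{23} = -1.9588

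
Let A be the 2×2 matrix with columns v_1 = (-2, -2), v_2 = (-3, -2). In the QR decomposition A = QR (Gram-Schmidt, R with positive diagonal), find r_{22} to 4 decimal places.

r_{22} = 0.7071

q_1 = v_1/‖v_1‖ = (-2, -2)/2.8284 = (-0.7071, -0.7071).
r_{12} = q_1·v_2 = 3.5355.
u_2 = v_2 − 3.5355·q_1 = (-0.5000, 0.5000).
r_{22} = ‖u_2‖ = 0.7071.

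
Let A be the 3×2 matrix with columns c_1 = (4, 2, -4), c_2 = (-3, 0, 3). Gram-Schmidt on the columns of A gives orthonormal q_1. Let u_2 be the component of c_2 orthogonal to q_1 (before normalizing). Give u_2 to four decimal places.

u_2 = (-0.3333, 1.3333, 0.3333)

c_1 = (4, 2, -4); ‖c_1‖ = 6.0000, so q_1 = (0.6667, 0.3333, -0.6667).
q_1·c_2 = 0.6667·(-3) + 0.3333·0 + (-0.6667)·3 = -4.0000.
u_2 = c_2 + 4.0000·q_1 = (-0.3333, 1.3333, 0.3333).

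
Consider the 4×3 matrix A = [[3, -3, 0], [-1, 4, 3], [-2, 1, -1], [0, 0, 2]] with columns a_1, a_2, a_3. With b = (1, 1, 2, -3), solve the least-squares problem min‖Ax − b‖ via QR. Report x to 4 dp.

e_1 = a_1/‖a_1‖ = (3, -1, -2, 0)/3.7417 = (0.8018, -0.2673, -0.5345, 0.0000).
r_{12} = e_1·a_2 = -4.0089.
u_2 = a_2 + 4.0089·e_1 = (0.2143, 2.9286, -1.1429, 0.0000).
‖u_2‖ = 3.1510, so e_2 = (0.0680, 0.9294, -0.3627, 0.0000).
r_{13} = e_1·a_3 = -0.2673; r_{23} = e_2·a_3 = 3.1510.
u_3 = a_3 + 0.2673·e_1 − 3.1510·e_2 = (0.0000, 0.0000, 0.0000, 2.0000).
‖u_3‖ = 2.0000, so e_3 = (0.0000, 0.0000, 0.0000, 1.0000).
Qᵀb = (-0.5345, 0.2720, -3.0000).
Back-substitute: x_3 = -3.0000/2.0000 = -1.5000.
x_2 = (0.2720 − 3.1510·(-1.5000))/3.1510 = 1.5863.
x_1 = (-0.5345 + 4.0089·1.5863 + 0.2673·(-1.5000))/3.7417 = 1.4496.

x = (1.4496, 1.5863, -1.5000)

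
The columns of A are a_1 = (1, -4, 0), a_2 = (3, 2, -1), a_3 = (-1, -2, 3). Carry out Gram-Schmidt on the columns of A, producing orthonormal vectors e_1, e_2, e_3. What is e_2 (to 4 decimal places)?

e_2 = (0.9306, 0.2327, -0.2825)

a_1 = (1, -4, 0); ‖a_1‖ = 4.1231, so e_1 = (0.2425, -0.9701, 0.0000).
e_1·a_2 = 0.2425·3 + (-0.9701)·2 + 0.0000·(-1) = -1.2127.
u_2 = a_2 + 1.2127·e_1 = (3.2941, 0.8235, -1.0000).
‖u_2‖ = 3.5397, so e_2 = (0.9306, 0.2327, -0.2825).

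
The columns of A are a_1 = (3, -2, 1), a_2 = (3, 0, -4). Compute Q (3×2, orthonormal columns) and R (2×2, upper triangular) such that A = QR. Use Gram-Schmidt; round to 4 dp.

a_1 = (3, -2, 1); ‖a_1‖ = 3.7417, so e_1 = (0.8018, -0.5345, 0.2673).
e_1·a_2 = 0.8018·3 + (-0.5345)·0 + 0.2673·(-4) = 1.3363.
u_2 = a_2 − 1.3363·e_1 = (1.9286, 0.7143, -4.3571).
‖u_2‖ = 4.8181, so e_2 = (0.4003, 0.1482, -0.9043).

Q = [[0.8018, 0.4003], [-0.5345, 0.1482], [0.2673, -0.9043]], R = [[3.7417, 1.3363], [0.0000, 4.8181]]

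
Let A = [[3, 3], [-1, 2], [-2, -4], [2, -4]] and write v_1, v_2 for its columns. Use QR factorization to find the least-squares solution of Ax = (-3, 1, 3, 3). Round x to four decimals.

x = (-0.3062, -0.6413)

v_1 = (3, -1, -2, 2); ‖v_1‖ = 4.2426, so q_1 = (0.7071, -0.2357, -0.4714, 0.4714).
q_1·v_2 = 0.7071·3 + (-0.2357)·2 + (-0.4714)·(-4) + 0.4714·(-4) = 1.6499.
u_2 = v_2 − 1.6499·q_1 = (1.8333, 2.3889, -3.2222, -4.7778).
‖u_2‖ = 6.5021, so q_2 = (0.2820, 0.3674, -0.4956, -0.7348).
Qᵀb = (-2.3570, -4.1696).
Back-substitute: x_2 = -4.1696/6.5021 = -0.6413.
x_1 = (-2.3570 − 1.6499·(-0.6413))/4.2426 = -0.3062.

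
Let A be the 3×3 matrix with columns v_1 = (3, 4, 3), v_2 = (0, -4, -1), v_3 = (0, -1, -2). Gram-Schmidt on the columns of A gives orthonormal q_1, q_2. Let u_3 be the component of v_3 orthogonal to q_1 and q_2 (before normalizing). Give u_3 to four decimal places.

q_1 = v_1/‖v_1‖ = (3, 4, 3)/5.8310 = (0.5145, 0.6860, 0.5145).
r_{12} = q_1·v_2 = -3.2585.
u_2 = v_2 + 3.2585·q_1 = (1.6765, -1.7647, 0.6765).
‖u_2‖ = 2.5263, so q_2 = (0.6636, -0.6985, 0.2678).
r_{13} = q_1·v_3 = -1.7150; r_{23} = q_2·v_3 = 0.1630.
u_3 = v_3 + 1.7150·q_1 − 0.1630·q_2 = (0.7742, 0.2903, -1.1613).

u_3 = (0.7742, 0.2903, -1.1613)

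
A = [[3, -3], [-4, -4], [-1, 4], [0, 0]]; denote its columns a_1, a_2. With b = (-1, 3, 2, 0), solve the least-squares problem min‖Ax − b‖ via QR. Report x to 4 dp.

q_1 = a_1/‖a_1‖ = (3, -4, -1, 0)/5.0990 = (0.5883, -0.7845, -0.1961, 0.0000).
r_{12} = q_1·a_2 = 0.5883.
u_2 = a_2 − 0.5883·q_1 = (-3.3462, -3.5385, 4.1154, 0.0000).
‖u_2‖ = 6.3760, so q_2 = (-0.5248, -0.5550, 0.6454, 0.0000).
Qᵀb = (-3.3340, 0.1508).
Back-substitute: x_2 = 0.1508/6.3760 = 0.0237.
x_1 = (-3.3340 − 0.5883·0.0237)/5.0990 = -0.6566.

x = (-0.6566, 0.0237)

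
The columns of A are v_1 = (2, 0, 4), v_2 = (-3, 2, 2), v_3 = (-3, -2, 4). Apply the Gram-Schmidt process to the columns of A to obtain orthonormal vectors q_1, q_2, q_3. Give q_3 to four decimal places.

v_1 = (2, 0, 4); ‖v_1‖ = 4.4721, so q_1 = (0.4472, 0.0000, 0.8944).
q_1·v_2 = 0.4472·(-3) + 0.0000·2 + 0.8944·2 = 0.4472.
u_2 = v_2 − 0.4472·q_1 = (-3.2000, 2.0000, 1.6000).
‖u_2‖ = 4.0988, so q_2 = (-0.7807, 0.4880, 0.3904).
q_1·v_3 = 0.4472·(-3) + 0.0000·(-2) + 0.8944·4 = 2.2361; q_2·v_3 = (-0.7807)·(-3) + 0.4880·(-2) + 0.3904·4 = 2.9277.
u_3 = v_3 − 2.2361·q_1 − 2.9277·q_2 = (-1.7143, -3.4286, 0.8571).
‖u_3‖ = 3.9279, so q_3 = (-0.4364, -0.8729, 0.2182).

q_3 = (-0.4364, -0.8729, 0.2182)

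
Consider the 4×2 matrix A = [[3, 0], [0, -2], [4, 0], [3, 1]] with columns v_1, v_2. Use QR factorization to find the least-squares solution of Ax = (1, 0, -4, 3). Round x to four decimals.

x = (-0.1801, 0.7081)

v_1 = (3, 0, 4, 3); ‖v_1‖ = 5.8310, so q_1 = (0.5145, 0.0000, 0.6860, 0.5145).
q_1·v_2 = 0.5145·0 + 0.0000·(-2) + 0.6860·0 + 0.5145·1 = 0.5145.
u_2 = v_2 − 0.5145·q_1 = (-0.2647, -2.0000, -0.3529, 0.7353).
‖u_2‖ = 2.1761, so q_2 = (-0.1216, -0.9191, -0.1622, 0.3379).
Qᵀb = (-0.6860, 1.5408).
Back-substitute: x_2 = 1.5408/2.1761 = 0.7081.
x_1 = (-0.6860 − 0.5145·0.7081)/5.8310 = -0.1801.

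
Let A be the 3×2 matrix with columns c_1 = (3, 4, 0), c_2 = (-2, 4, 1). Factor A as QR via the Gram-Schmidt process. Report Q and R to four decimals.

Q = [[0.6000, -0.7761], [0.8000, 0.5821], [0.0000, 0.2425]], R = [[5.0000, 2.0000], [0.0000, 4.1231]]

c_1 = (3, 4, 0); ‖c_1‖ = 5.0000, so q_1 = (0.6000, 0.8000, 0.0000).
q_1·c_2 = 0.6000·(-2) + 0.8000·4 + 0.0000·1 = 2.0000.
u_2 = c_2 − 2.0000·q_1 = (-3.2000, 2.4000, 1.0000).
‖u_2‖ = 4.1231, so q_2 = (-0.7761, 0.5821, 0.2425).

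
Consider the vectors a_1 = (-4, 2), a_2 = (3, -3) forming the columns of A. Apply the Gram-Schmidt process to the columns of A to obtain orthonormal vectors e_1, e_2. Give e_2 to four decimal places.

e_1 = a_1/‖a_1‖ = (-4, 2)/4.4721 = (-0.8944, 0.4472).
r_{12} = e_1·a_2 = -4.0249.
u_2 = a_2 + 4.0249·e_1 = (-0.6000, -1.2000).
‖u_2‖ = 1.3416, so e_2 = (-0.4472, -0.8944).

e_2 = (-0.4472, -0.8944)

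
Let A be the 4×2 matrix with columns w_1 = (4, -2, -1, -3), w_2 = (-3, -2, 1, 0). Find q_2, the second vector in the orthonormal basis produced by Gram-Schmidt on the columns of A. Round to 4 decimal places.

q_1 = w_1/‖w_1‖ = (4, -2, -1, -3)/5.4772 = (0.7303, -0.3651, -0.1826, -0.5477).
r_{12} = q_1·w_2 = -1.6432.
u_2 = w_2 + 1.6432·q_1 = (-1.8000, -2.6000, 0.7000, -0.9000).
‖u_2‖ = 3.3615, so q_2 = (-0.5355, -0.7735, 0.2082, -0.2677).

q_2 = (-0.5355, -0.7735, 0.2082, -0.2677)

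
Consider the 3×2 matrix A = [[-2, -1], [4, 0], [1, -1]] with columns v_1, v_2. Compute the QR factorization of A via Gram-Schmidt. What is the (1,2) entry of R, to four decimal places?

r_{12} = 0.2182

v_1 = (-2, 4, 1); ‖v_1‖ = 4.5826, so q_1 = (-0.4364, 0.8729, 0.2182).
r_{12} = q_1·v_2 = 0.2182.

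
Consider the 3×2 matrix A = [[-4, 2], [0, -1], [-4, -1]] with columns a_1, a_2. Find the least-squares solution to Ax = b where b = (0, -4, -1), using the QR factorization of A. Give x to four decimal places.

q_1 = a_1/‖a_1‖ = (-4, 0, -4)/5.6569 = (-0.7071, 0.0000, -0.7071).
r_{12} = q_1·a_2 = -0.7071.
u_2 = a_2 + 0.7071·q_1 = (1.5000, -1.0000, -1.5000).
‖u_2‖ = 2.3452, so q_2 = (0.6396, -0.4264, -0.6396).
Qᵀb = (0.7071, 2.3452).
Back-substitute: x_2 = 2.3452/2.3452 = 1.0000.
x_1 = (0.7071 + 0.7071·1.0000)/5.6569 = 0.2500.

x = (0.2500, 1.0000)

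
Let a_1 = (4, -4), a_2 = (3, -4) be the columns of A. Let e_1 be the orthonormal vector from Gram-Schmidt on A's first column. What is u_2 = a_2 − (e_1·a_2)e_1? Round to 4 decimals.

u_2 = (-0.5000, -0.5000)

a_1 = (4, -4); ‖a_1‖ = 5.6569, so e_1 = (0.7071, -0.7071).
e_1·a_2 = 0.7071·3 + (-0.7071)·(-4) = 4.9497.
u_2 = a_2 − 4.9497·e_1 = (-0.5000, -0.5000).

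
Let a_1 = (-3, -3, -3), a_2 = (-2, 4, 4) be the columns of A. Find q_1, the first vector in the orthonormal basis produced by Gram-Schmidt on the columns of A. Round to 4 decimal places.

q_1 = a_1/‖a_1‖ = (-3, -3, -3)/5.1962 = (-0.5774, -0.5774, -0.5774).

q_1 = (-0.5774, -0.5774, -0.5774)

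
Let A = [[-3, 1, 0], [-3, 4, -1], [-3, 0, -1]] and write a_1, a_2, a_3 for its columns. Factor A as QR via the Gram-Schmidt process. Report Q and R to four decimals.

Q = [[-0.5774, -0.2265, 0.7845], [-0.5774, 0.7926, -0.1961], [-0.5774, -0.5661, -0.5883]], R = [[5.1962, -2.8868, 1.1547], [0.0000, 2.9439, -0.2265], [0.0000, 0.0000, 0.7845]]

a_1 = (-3, -3, -3); ‖a_1‖ = 5.1962, so q_1 = (-0.5774, -0.5774, -0.5774).
q_1·a_2 = (-0.5774)·1 + (-0.5774)·4 + (-0.5774)·0 = -2.8868.
u_2 = a_2 + 2.8868·q_1 = (-0.6667, 2.3333, -1.6667).
‖u_2‖ = 2.9439, so q_2 = (-0.2265, 0.7926, -0.5661).
q_1·a_3 = (-0.5774)·0 + (-0.5774)·(-1) + (-0.5774)·(-1) = 1.1547; q_2·a_3 = (-0.2265)·0 + 0.7926·(-1) + (-0.5661)·(-1) = -0.2265.
u_3 = a_3 − 1.1547·q_1 + 0.2265·q_2 = (0.6154, -0.1538, -0.4615).
‖u_3‖ = 0.7845, so q_3 = (0.7845, -0.1961, -0.5883).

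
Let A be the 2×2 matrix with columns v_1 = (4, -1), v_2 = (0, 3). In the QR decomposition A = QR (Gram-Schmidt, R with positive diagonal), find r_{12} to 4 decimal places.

e_1 = v_1/‖v_1‖ = (4, -1)/4.1231 = (0.9701, -0.2425).
r_{12} = e_1·v_2 = -0.7276.

r_{12} = -0.7276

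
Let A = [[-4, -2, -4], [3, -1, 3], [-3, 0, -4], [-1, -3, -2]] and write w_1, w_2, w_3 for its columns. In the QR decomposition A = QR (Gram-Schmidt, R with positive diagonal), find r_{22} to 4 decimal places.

w_1 = (-4, 3, -3, -1); ‖w_1‖ = 5.9161, so e_1 = (-0.6761, 0.5071, -0.5071, -0.1690).
e_1·w_2 = (-0.6761)·(-2) + 0.5071·(-1) + (-0.5071)·0 + (-0.1690)·(-3) = 1.3522.
u_2 = w_2 − 1.3522·e_1 = (-1.0857, -1.6857, 0.6857, -2.7714).
r_{22} = ‖u_2‖ = 3.4888.

r_{22} = 3.4888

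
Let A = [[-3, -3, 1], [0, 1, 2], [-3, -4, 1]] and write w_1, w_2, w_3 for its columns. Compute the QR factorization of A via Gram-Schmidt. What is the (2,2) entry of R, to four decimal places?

r_{22} = 1.2247

e_1 = w_1/‖w_1‖ = (-3, 0, -3)/4.2426 = (-0.7071, 0.0000, -0.7071).
r_{12} = e_1·w_2 = 4.9497.
u_2 = w_2 − 4.9497·e_1 = (0.5000, 1.0000, -0.5000).
r_{22} = ‖u_2‖ = 1.2247.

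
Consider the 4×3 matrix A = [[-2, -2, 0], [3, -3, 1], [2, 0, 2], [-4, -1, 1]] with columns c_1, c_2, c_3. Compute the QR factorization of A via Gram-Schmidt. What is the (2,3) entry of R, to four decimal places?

c_1 = (-2, 3, 2, -4); ‖c_1‖ = 5.7446, so q_1 = (-0.3482, 0.5222, 0.3482, -0.6963).
q_1·c_2 = (-0.3482)·(-2) + 0.5222·(-3) + 0.3482·0 + (-0.6963)·(-1) = -0.1741.
u_2 = c_2 + 0.1741·q_1 = (-2.0606, -2.9091, 0.0606, -1.1212).
‖u_2‖ = 3.7376, so q_2 = (-0.5513, -0.7783, 0.0162, -0.3000).
r_{23} = q_2·c_3 = -1.0459.

r_{23} = -1.0459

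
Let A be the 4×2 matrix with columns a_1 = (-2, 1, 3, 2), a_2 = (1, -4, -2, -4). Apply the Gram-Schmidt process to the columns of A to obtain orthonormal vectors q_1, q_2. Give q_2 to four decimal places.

a_1 = (-2, 1, 3, 2); ‖a_1‖ = 4.2426, so q_1 = (-0.4714, 0.2357, 0.7071, 0.4714).
q_1·a_2 = (-0.4714)·1 + 0.2357·(-4) + 0.7071·(-2) + 0.4714·(-4) = -4.7140.
u_2 = a_2 + 4.7140·q_1 = (-1.2222, -2.8889, 1.3333, -1.7778).
‖u_2‖ = 3.8442, so q_2 = (-0.3179, -0.7515, 0.3468, -0.4625).

q_2 = (-0.3179, -0.7515, 0.3468, -0.4625)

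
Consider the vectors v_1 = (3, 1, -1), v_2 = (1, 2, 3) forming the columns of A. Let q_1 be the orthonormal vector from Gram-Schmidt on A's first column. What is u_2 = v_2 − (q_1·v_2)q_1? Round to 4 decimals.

u_2 = (0.4545, 1.8182, 3.1818)

v_1 = (3, 1, -1); ‖v_1‖ = 3.3166, so q_1 = (0.9045, 0.3015, -0.3015).
q_1·v_2 = 0.9045·1 + 0.3015·2 + (-0.3015)·3 = 0.6030.
u_2 = v_2 − 0.6030·q_1 = (0.4545, 1.8182, 3.1818).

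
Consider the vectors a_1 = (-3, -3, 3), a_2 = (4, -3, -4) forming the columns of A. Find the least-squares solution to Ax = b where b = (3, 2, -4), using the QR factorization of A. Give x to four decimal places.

x = (-0.8810, 0.2143)

a_1 = (-3, -3, 3); ‖a_1‖ = 5.1962, so q_1 = (-0.5774, -0.5774, 0.5774).
q_1·a_2 = (-0.5774)·4 + (-0.5774)·(-3) + 0.5774·(-4) = -2.8868.
u_2 = a_2 + 2.8868·q_1 = (2.3333, -4.6667, -2.3333).
‖u_2‖ = 5.7155, so q_2 = (0.4082, -0.8165, -0.4082).
Qᵀb = (-5.1962, 1.2247).
Back-substitute: x_2 = 1.2247/5.7155 = 0.2143.
x_1 = (-5.1962 + 2.8868·0.2143)/5.1962 = -0.8810.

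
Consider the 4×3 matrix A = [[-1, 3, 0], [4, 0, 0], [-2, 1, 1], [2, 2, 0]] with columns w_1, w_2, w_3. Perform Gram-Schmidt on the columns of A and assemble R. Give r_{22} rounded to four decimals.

r_{22} = 3.7363

w_1 = (-1, 4, -2, 2); ‖w_1‖ = 5.0000, so q_1 = (-0.2000, 0.8000, -0.4000, 0.4000).
q_1·w_2 = (-0.2000)·3 + 0.8000·0 + (-0.4000)·1 + 0.4000·2 = -0.2000.
u_2 = w_2 + 0.2000·q_1 = (2.9600, 0.1600, 0.9200, 2.0800).
r_{22} = ‖u_2‖ = 3.7363.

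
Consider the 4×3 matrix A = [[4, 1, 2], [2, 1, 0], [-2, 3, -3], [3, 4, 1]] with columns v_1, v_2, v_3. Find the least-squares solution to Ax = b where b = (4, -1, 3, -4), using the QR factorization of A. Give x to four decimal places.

x = (1.6534, -1.1737, -2.6164)

v_1 = (4, 2, -2, 3); ‖v_1‖ = 5.7446, so e_1 = (0.6963, 0.3482, -0.3482, 0.5222).
e_1·v_2 = 0.6963·1 + 0.3482·1 + (-0.3482)·3 + 0.5222·4 = 2.0889.
u_2 = v_2 − 2.0889·e_1 = (-0.4545, 0.2727, 3.7273, 2.9091).
‖u_2‖ = 4.7578, so e_2 = (-0.0955, 0.0573, 0.7834, 0.6114).
e_1·v_3 = 0.6963·2 + 0.3482·0 + (-0.3482)·(-3) + 0.5222·1 = 2.9593; e_2·v_3 = (-0.0955)·2 + 0.0573·0 + 0.7834·(-3) + 0.6114·1 = -1.9299.
u_3 = v_3 − 2.9593·e_1 + 1.9299·e_2 = (-0.2450, -0.9197, -0.4578, 0.6345).
‖u_3‖ = 1.2321, so e_3 = (-0.1988, -0.7464, -0.3716, 0.5150).
Qᵀb = (-0.6963, -0.5350, -3.2237).
Back-substitute: x_3 = -3.2237/1.2321 = -2.6164.
x_2 = (-0.5350 + 1.9299·(-2.6164))/4.7578 = -1.1737.
x_1 = (-0.6963 − 2.0889·(-1.1737) − 2.9593·(-2.6164))/5.7446 = 1.6534.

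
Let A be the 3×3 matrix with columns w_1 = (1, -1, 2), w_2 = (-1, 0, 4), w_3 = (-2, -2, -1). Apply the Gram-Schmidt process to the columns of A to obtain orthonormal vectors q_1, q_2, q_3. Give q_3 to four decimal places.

q_3 = (-0.5494, -0.8242, -0.1374)

w_1 = (1, -1, 2); ‖w_1‖ = 2.4495, so q_1 = (0.4082, -0.4082, 0.8165).
q_1·w_2 = 0.4082·(-1) + (-0.4082)·0 + 0.8165·4 = 2.8577.
u_2 = w_2 − 2.8577·q_1 = (-2.1667, 1.1667, 1.6667).
‖u_2‖ = 2.9721, so q_2 = (-0.7290, 0.3925, 0.5608).
q_1·w_3 = 0.4082·(-2) + (-0.4082)·(-2) + 0.8165·(-1) = -0.8165; q_2·w_3 = (-0.7290)·(-2) + 0.3925·(-2) + 0.5608·(-1) = 0.1122.
u_3 = w_3 + 0.8165·q_1 − 0.1122·q_2 = (-1.5849, -2.3774, -0.3962).
‖u_3‖ = 2.8846, so q_3 = (-0.5494, -0.8242, -0.1374).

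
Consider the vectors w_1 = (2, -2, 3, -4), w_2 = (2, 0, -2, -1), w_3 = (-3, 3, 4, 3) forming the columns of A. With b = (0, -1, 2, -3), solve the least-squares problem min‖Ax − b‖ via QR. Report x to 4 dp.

x = (0.5988, -0.4117, -0.0887)

w_1 = (2, -2, 3, -4); ‖w_1‖ = 5.7446, so e_1 = (0.3482, -0.3482, 0.5222, -0.6963).
e_1·w_2 = 0.3482·2 + (-0.3482)·0 + 0.5222·(-2) + (-0.6963)·(-1) = 0.3482.
u_2 = w_2 − 0.3482·e_1 = (1.8788, 0.1212, -2.1818, -0.7576).
‖u_2‖ = 2.9797, so e_2 = (0.6305, 0.0407, -0.7322, -0.2542).
e_1·w_3 = 0.3482·(-3) + (-0.3482)·3 + 0.5222·4 + (-0.6963)·3 = -2.0889; e_2·w_3 = 0.6305·(-3) + 0.0407·3 + (-0.7322)·4 + (-0.2542)·3 = -5.4611.
u_3 = w_3 + 2.0889·e_1 + 5.4611·e_2 = (1.1706, 2.4949, 1.0922, 0.1570).
‖u_3‖ = 2.9685, so e_3 = (0.3944, 0.8404, 0.3679, 0.0529).
Qᵀb = (3.4816, -0.7424, -0.2633).
Back-substitute: x_3 = -0.2633/2.9685 = -0.0887.
x_2 = (-0.7424 + 5.4611·(-0.0887))/2.9797 = -0.4117.
x_1 = (3.4816 − 0.3482·(-0.4117) + 2.0889·(-0.0887))/5.7446 = 0.5988.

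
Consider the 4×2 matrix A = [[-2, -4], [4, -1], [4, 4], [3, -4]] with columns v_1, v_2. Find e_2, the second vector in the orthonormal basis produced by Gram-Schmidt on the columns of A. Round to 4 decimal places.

e_2 = (-0.5284, -0.2481, 0.4768, -0.6572)

v_1 = (-2, 4, 4, 3); ‖v_1‖ = 6.7082, so e_1 = (-0.2981, 0.5963, 0.5963, 0.4472).
e_1·v_2 = (-0.2981)·(-4) + 0.5963·(-1) + 0.5963·4 + 0.4472·(-4) = 1.1926.
u_2 = v_2 − 1.1926·e_1 = (-3.6444, -1.7111, 3.2889, -4.5333).
‖u_2‖ = 6.8977, so e_2 = (-0.5284, -0.2481, 0.4768, -0.6572).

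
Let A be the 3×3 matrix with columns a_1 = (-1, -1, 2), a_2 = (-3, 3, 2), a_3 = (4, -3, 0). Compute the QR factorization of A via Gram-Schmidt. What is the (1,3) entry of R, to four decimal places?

a_1 = (-1, -1, 2); ‖a_1‖ = 2.4495, so q_1 = (-0.4082, -0.4082, 0.8165).
r_{13} = q_1·a_3 = -0.4082.

r_{13} = -0.4082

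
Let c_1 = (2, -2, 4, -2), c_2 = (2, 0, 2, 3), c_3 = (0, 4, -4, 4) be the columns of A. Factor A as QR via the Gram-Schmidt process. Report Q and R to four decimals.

q_1 = c_1/‖c_1‖ = (2, -2, 4, -2)/5.2915 = (0.3780, -0.3780, 0.7559, -0.3780).
r_{12} = q_1·c_2 = 1.1339.
u_2 = c_2 − 1.1339·q_1 = (1.5714, 0.4286, 1.1429, 3.4286).
‖u_2‖ = 3.9641, so q_2 = (0.3964, 0.1081, 0.2883, 0.8649).
r_{13} = q_1·c_3 = -6.0474; r_{23} = q_2·c_3 = 2.7388.
u_3 = c_3 + 6.0474·q_1 − 2.7388·q_2 = (1.2000, 1.4182, -0.2182, -0.6545).
‖u_3‖ = 1.9817, so q_3 = (0.6055, 0.7156, -0.1101, -0.3303).

Q = [[0.3780, 0.3964, 0.6055], [-0.3780, 0.1081, 0.7156], [0.7559, 0.2883, -0.1101], [-0.3780, 0.8649, -0.3303]], R = [[5.2915, 1.1339, -6.0474], [0.0000, 3.9641, 2.7388], [0.0000, 0.0000, 1.9817]]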